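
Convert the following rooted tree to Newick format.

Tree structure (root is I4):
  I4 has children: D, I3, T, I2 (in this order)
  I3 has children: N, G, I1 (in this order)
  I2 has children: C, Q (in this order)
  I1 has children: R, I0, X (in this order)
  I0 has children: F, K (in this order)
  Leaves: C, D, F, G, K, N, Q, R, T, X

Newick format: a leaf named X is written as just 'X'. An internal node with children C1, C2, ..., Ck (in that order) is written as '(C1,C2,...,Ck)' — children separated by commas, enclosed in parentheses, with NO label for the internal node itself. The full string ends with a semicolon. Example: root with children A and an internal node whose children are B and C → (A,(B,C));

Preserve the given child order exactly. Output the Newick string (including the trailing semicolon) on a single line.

internal I4 with children ['D', 'I3', 'T', 'I2']
  leaf 'D' → 'D'
  internal I3 with children ['N', 'G', 'I1']
    leaf 'N' → 'N'
    leaf 'G' → 'G'
    internal I1 with children ['R', 'I0', 'X']
      leaf 'R' → 'R'
      internal I0 with children ['F', 'K']
        leaf 'F' → 'F'
        leaf 'K' → 'K'
      → '(F,K)'
      leaf 'X' → 'X'
    → '(R,(F,K),X)'
  → '(N,G,(R,(F,K),X))'
  leaf 'T' → 'T'
  internal I2 with children ['C', 'Q']
    leaf 'C' → 'C'
    leaf 'Q' → 'Q'
  → '(C,Q)'
→ '(D,(N,G,(R,(F,K),X)),T,(C,Q))'
Final: (D,(N,G,(R,(F,K),X)),T,(C,Q));

Answer: (D,(N,G,(R,(F,K),X)),T,(C,Q));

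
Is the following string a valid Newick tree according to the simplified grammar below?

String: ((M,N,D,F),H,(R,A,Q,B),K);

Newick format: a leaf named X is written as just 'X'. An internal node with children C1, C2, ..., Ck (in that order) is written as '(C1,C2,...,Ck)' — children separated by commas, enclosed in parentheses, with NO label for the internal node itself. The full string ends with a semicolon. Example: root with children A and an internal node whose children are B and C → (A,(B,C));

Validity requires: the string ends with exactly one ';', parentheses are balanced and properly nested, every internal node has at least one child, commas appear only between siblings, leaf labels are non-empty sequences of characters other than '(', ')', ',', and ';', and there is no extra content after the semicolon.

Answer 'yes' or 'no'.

Input: ((M,N,D,F),H,(R,A,Q,B),K);
Paren balance: 3 '(' vs 3 ')' OK
Ends with single ';': True
Full parse: OK
Valid: True

Answer: yes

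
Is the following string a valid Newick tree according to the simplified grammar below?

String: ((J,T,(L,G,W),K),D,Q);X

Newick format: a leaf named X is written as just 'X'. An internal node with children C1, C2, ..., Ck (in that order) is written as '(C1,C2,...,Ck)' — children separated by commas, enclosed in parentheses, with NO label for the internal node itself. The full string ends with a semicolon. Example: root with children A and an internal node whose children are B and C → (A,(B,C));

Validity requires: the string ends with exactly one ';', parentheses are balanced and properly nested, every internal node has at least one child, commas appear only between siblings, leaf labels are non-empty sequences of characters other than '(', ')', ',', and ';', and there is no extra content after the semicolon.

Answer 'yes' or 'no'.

Input: ((J,T,(L,G,W),K),D,Q);X
Paren balance: 3 '(' vs 3 ')' OK
Ends with single ';': False
Full parse: FAILS (must end with ;)
Valid: False

Answer: no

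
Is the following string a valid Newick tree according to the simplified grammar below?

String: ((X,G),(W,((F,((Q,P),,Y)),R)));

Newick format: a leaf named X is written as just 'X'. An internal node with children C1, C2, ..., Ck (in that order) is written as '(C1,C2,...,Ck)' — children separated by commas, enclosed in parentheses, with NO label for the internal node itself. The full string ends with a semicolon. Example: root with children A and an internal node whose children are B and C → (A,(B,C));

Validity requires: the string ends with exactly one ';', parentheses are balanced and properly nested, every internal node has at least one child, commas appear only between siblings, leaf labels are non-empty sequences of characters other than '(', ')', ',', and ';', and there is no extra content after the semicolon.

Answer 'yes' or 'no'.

Input: ((X,G),(W,((F,((Q,P),,Y)),R)));
Paren balance: 7 '(' vs 7 ')' OK
Ends with single ';': True
Full parse: FAILS (empty leaf label at pos 21)
Valid: False

Answer: no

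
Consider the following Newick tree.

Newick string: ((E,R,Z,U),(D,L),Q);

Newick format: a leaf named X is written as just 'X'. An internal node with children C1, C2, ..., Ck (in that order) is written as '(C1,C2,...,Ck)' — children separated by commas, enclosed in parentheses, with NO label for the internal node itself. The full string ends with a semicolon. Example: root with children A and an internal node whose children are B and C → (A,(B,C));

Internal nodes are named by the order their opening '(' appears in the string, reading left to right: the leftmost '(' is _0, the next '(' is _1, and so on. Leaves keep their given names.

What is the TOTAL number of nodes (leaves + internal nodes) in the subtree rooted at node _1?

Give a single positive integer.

Answer: 5

Derivation:
Newick: ((E,R,Z,U),(D,L),Q);
Locate _1: it is the '(' at position 1 (the 2nd '(' reading left to right).
Query: subtree rooted at _1
_1: subtree_size = 1 + 4
  E: subtree_size = 1 + 0
  R: subtree_size = 1 + 0
  Z: subtree_size = 1 + 0
  U: subtree_size = 1 + 0
Total subtree size of _1: 5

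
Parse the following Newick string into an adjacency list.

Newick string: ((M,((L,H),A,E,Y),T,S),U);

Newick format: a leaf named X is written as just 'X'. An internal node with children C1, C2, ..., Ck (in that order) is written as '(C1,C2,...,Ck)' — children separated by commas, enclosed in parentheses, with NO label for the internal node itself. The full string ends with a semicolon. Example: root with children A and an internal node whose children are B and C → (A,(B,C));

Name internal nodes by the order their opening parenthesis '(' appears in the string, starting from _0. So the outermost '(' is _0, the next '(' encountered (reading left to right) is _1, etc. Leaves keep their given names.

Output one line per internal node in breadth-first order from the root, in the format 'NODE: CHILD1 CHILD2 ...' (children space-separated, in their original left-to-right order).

Input: ((M,((L,H),A,E,Y),T,S),U);
Scanning left-to-right, naming '(' by encounter order:
  pos 0: '(' -> open internal node _0 (depth 1)
  pos 1: '(' -> open internal node _1 (depth 2)
  pos 4: '(' -> open internal node _2 (depth 3)
  pos 5: '(' -> open internal node _3 (depth 4)
  pos 9: ')' -> close internal node _3 (now at depth 3)
  pos 16: ')' -> close internal node _2 (now at depth 2)
  pos 21: ')' -> close internal node _1 (now at depth 1)
  pos 24: ')' -> close internal node _0 (now at depth 0)
Total internal nodes: 4
BFS adjacency from root:
  _0: _1 U
  _1: M _2 T S
  _2: _3 A E Y
  _3: L H

Answer: _0: _1 U
_1: M _2 T S
_2: _3 A E Y
_3: L H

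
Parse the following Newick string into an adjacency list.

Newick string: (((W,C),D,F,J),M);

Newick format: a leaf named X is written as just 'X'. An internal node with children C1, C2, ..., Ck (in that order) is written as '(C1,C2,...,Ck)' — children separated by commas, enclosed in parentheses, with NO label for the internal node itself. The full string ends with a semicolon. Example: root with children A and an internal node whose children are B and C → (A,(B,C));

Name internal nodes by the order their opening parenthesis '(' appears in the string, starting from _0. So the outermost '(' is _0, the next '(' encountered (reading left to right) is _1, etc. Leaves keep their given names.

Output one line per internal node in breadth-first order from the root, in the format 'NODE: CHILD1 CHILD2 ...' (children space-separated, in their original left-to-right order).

Answer: _0: _1 M
_1: _2 D F J
_2: W C

Derivation:
Input: (((W,C),D,F,J),M);
Scanning left-to-right, naming '(' by encounter order:
  pos 0: '(' -> open internal node _0 (depth 1)
  pos 1: '(' -> open internal node _1 (depth 2)
  pos 2: '(' -> open internal node _2 (depth 3)
  pos 6: ')' -> close internal node _2 (now at depth 2)
  pos 13: ')' -> close internal node _1 (now at depth 1)
  pos 16: ')' -> close internal node _0 (now at depth 0)
Total internal nodes: 3
BFS adjacency from root:
  _0: _1 M
  _1: _2 D F J
  _2: W C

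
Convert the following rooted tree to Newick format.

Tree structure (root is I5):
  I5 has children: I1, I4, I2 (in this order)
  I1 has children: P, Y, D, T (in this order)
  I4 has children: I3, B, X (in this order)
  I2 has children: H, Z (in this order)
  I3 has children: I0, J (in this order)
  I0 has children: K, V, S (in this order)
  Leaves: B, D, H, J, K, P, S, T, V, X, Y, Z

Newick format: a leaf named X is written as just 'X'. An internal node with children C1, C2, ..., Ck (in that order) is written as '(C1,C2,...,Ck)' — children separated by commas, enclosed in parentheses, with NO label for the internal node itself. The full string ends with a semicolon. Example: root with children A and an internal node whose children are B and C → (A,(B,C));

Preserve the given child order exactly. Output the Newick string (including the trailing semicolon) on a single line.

Answer: ((P,Y,D,T),(((K,V,S),J),B,X),(H,Z));

Derivation:
internal I5 with children ['I1', 'I4', 'I2']
  internal I1 with children ['P', 'Y', 'D', 'T']
    leaf 'P' → 'P'
    leaf 'Y' → 'Y'
    leaf 'D' → 'D'
    leaf 'T' → 'T'
  → '(P,Y,D,T)'
  internal I4 with children ['I3', 'B', 'X']
    internal I3 with children ['I0', 'J']
      internal I0 with children ['K', 'V', 'S']
        leaf 'K' → 'K'
        leaf 'V' → 'V'
        leaf 'S' → 'S'
      → '(K,V,S)'
      leaf 'J' → 'J'
    → '((K,V,S),J)'
    leaf 'B' → 'B'
    leaf 'X' → 'X'
  → '(((K,V,S),J),B,X)'
  internal I2 with children ['H', 'Z']
    leaf 'H' → 'H'
    leaf 'Z' → 'Z'
  → '(H,Z)'
→ '((P,Y,D,T),(((K,V,S),J),B,X),(H,Z))'
Final: ((P,Y,D,T),(((K,V,S),J),B,X),(H,Z));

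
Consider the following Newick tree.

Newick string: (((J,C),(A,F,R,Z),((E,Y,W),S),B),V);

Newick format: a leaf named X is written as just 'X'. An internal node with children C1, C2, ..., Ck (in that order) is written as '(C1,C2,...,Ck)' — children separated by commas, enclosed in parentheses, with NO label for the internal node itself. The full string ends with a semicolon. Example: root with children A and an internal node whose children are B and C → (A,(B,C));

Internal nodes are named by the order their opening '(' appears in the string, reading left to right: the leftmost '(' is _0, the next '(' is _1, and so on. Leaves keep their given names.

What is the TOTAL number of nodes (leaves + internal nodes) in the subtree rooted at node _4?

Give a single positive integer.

Newick: (((J,C),(A,F,R,Z),((E,Y,W),S),B),V);
Locate _4: it is the '(' at position 18 (the 5th '(' reading left to right).
Query: subtree rooted at _4
_4: subtree_size = 1 + 5
  _5: subtree_size = 1 + 3
    E: subtree_size = 1 + 0
    Y: subtree_size = 1 + 0
    W: subtree_size = 1 + 0
  S: subtree_size = 1 + 0
Total subtree size of _4: 6

Answer: 6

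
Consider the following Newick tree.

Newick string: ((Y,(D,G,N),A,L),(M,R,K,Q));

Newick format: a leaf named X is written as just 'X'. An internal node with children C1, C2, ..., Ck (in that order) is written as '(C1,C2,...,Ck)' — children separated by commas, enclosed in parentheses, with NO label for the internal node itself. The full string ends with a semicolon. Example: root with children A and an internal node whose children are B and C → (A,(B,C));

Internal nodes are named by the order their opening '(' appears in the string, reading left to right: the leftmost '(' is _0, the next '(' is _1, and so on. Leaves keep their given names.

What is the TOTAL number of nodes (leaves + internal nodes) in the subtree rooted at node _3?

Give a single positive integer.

Newick: ((Y,(D,G,N),A,L),(M,R,K,Q));
Locate _3: it is the '(' at position 17 (the 4th '(' reading left to right).
Query: subtree rooted at _3
_3: subtree_size = 1 + 4
  M: subtree_size = 1 + 0
  R: subtree_size = 1 + 0
  K: subtree_size = 1 + 0
  Q: subtree_size = 1 + 0
Total subtree size of _3: 5

Answer: 5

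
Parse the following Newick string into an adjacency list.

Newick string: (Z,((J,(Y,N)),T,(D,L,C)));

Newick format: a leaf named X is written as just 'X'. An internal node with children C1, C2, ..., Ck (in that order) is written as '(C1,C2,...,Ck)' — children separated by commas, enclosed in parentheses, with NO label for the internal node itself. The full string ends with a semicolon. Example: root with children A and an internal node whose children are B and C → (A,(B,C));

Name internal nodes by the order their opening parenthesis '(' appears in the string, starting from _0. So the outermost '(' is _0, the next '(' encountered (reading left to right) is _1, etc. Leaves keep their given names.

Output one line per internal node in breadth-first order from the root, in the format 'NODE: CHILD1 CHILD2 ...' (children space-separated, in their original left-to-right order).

Answer: _0: Z _1
_1: _2 T _4
_2: J _3
_4: D L C
_3: Y N

Derivation:
Input: (Z,((J,(Y,N)),T,(D,L,C)));
Scanning left-to-right, naming '(' by encounter order:
  pos 0: '(' -> open internal node _0 (depth 1)
  pos 3: '(' -> open internal node _1 (depth 2)
  pos 4: '(' -> open internal node _2 (depth 3)
  pos 7: '(' -> open internal node _3 (depth 4)
  pos 11: ')' -> close internal node _3 (now at depth 3)
  pos 12: ')' -> close internal node _2 (now at depth 2)
  pos 16: '(' -> open internal node _4 (depth 3)
  pos 22: ')' -> close internal node _4 (now at depth 2)
  pos 23: ')' -> close internal node _1 (now at depth 1)
  pos 24: ')' -> close internal node _0 (now at depth 0)
Total internal nodes: 5
BFS adjacency from root:
  _0: Z _1
  _1: _2 T _4
  _2: J _3
  _4: D L C
  _3: Y N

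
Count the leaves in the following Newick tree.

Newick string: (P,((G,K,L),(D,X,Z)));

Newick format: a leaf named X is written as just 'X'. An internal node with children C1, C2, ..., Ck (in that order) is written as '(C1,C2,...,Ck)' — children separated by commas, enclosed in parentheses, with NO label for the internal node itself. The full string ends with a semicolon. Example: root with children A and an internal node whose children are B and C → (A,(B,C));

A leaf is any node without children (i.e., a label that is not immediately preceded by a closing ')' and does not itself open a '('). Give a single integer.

Answer: 7

Derivation:
Newick: (P,((G,K,L),(D,X,Z)));
Scan left-to-right; a leaf is any maximal label run not followed by '(':
  pos 1: leaf 'P' → count = 1
  pos 5: leaf 'G' → count = 2
  pos 7: leaf 'K' → count = 3
  pos 9: leaf 'L' → count = 4
  pos 13: leaf 'D' → count = 5
  pos 15: leaf 'X' → count = 6
  pos 17: leaf 'Z' → count = 7
Total leaves: 7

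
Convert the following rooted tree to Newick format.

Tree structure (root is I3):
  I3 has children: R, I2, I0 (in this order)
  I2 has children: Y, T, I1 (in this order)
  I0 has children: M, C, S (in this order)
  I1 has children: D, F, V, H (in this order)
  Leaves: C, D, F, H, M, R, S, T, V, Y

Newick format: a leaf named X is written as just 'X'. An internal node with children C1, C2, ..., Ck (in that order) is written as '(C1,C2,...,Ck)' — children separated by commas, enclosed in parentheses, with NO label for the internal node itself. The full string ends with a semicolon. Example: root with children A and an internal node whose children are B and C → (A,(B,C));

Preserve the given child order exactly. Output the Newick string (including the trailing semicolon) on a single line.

Answer: (R,(Y,T,(D,F,V,H)),(M,C,S));

Derivation:
internal I3 with children ['R', 'I2', 'I0']
  leaf 'R' → 'R'
  internal I2 with children ['Y', 'T', 'I1']
    leaf 'Y' → 'Y'
    leaf 'T' → 'T'
    internal I1 with children ['D', 'F', 'V', 'H']
      leaf 'D' → 'D'
      leaf 'F' → 'F'
      leaf 'V' → 'V'
      leaf 'H' → 'H'
    → '(D,F,V,H)'
  → '(Y,T,(D,F,V,H))'
  internal I0 with children ['M', 'C', 'S']
    leaf 'M' → 'M'
    leaf 'C' → 'C'
    leaf 'S' → 'S'
  → '(M,C,S)'
→ '(R,(Y,T,(D,F,V,H)),(M,C,S))'
Final: (R,(Y,T,(D,F,V,H)),(M,C,S));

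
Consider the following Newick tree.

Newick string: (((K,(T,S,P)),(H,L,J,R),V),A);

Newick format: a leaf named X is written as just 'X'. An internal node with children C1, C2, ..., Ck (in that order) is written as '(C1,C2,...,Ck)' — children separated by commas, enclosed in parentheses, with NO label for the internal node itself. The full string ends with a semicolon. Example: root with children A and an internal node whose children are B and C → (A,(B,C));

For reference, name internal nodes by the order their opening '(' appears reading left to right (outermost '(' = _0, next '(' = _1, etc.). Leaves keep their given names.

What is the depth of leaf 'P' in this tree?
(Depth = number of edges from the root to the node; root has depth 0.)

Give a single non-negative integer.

Newick: (((K,(T,S,P)),(H,L,J,R),V),A);
Naming internals by '(' encounter order: outermost '(' = _0, next = _1, ...
Query node: P
Path from root: _0 -> _1 -> _2 -> _3 -> P
Depth of P: 4 (number of edges from root)

Answer: 4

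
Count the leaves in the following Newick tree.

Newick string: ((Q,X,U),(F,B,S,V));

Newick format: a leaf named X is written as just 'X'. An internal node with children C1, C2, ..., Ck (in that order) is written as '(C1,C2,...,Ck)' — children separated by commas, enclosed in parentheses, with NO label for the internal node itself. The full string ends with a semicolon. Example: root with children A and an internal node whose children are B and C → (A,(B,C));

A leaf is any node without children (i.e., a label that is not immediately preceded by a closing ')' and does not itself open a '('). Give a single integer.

Newick: ((Q,X,U),(F,B,S,V));
Scan left-to-right; a leaf is any maximal label run not followed by '(':
  pos 2: leaf 'Q' → count = 1
  pos 4: leaf 'X' → count = 2
  pos 6: leaf 'U' → count = 3
  pos 10: leaf 'F' → count = 4
  pos 12: leaf 'B' → count = 5
  pos 14: leaf 'S' → count = 6
  pos 16: leaf 'V' → count = 7
Total leaves: 7

Answer: 7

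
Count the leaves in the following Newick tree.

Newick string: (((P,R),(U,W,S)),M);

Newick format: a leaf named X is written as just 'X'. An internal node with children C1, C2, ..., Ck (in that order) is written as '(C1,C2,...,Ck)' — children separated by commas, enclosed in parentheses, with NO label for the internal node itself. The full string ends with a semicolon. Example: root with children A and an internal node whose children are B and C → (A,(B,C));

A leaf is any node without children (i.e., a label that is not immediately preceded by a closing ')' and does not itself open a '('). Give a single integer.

Answer: 6

Derivation:
Newick: (((P,R),(U,W,S)),M);
Scan left-to-right; a leaf is any maximal label run not followed by '(':
  pos 3: leaf 'P' → count = 1
  pos 5: leaf 'R' → count = 2
  pos 9: leaf 'U' → count = 3
  pos 11: leaf 'W' → count = 4
  pos 13: leaf 'S' → count = 5
  pos 17: leaf 'M' → count = 6
Total leaves: 6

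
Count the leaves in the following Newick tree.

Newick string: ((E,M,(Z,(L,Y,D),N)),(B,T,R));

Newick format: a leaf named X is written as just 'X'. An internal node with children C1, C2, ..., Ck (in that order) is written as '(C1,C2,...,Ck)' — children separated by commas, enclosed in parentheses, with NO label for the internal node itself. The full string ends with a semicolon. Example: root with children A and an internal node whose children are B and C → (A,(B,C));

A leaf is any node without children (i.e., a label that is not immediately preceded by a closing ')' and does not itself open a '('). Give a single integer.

Answer: 10

Derivation:
Newick: ((E,M,(Z,(L,Y,D),N)),(B,T,R));
Scan left-to-right; a leaf is any maximal label run not followed by '(':
  pos 2: leaf 'E' → count = 1
  pos 4: leaf 'M' → count = 2
  pos 7: leaf 'Z' → count = 3
  pos 10: leaf 'L' → count = 4
  pos 12: leaf 'Y' → count = 5
  pos 14: leaf 'D' → count = 6
  pos 17: leaf 'N' → count = 7
  pos 22: leaf 'B' → count = 8
  pos 24: leaf 'T' → count = 9
  pos 26: leaf 'R' → count = 10
Total leaves: 10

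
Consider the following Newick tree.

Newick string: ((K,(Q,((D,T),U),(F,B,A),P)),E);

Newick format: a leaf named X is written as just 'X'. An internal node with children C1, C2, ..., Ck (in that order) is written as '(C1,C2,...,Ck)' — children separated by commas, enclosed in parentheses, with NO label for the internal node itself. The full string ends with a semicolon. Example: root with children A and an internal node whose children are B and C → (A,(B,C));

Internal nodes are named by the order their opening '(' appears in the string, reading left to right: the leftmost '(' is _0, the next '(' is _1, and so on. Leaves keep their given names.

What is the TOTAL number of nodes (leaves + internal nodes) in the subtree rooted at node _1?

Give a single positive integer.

Answer: 14

Derivation:
Newick: ((K,(Q,((D,T),U),(F,B,A),P)),E);
Locate _1: it is the '(' at position 1 (the 2nd '(' reading left to right).
Query: subtree rooted at _1
_1: subtree_size = 1 + 13
  K: subtree_size = 1 + 0
  _2: subtree_size = 1 + 11
    Q: subtree_size = 1 + 0
    _3: subtree_size = 1 + 4
      _4: subtree_size = 1 + 2
        D: subtree_size = 1 + 0
        T: subtree_size = 1 + 0
      U: subtree_size = 1 + 0
    _5: subtree_size = 1 + 3
      F: subtree_size = 1 + 0
      B: subtree_size = 1 + 0
      A: subtree_size = 1 + 0
    P: subtree_size = 1 + 0
Total subtree size of _1: 14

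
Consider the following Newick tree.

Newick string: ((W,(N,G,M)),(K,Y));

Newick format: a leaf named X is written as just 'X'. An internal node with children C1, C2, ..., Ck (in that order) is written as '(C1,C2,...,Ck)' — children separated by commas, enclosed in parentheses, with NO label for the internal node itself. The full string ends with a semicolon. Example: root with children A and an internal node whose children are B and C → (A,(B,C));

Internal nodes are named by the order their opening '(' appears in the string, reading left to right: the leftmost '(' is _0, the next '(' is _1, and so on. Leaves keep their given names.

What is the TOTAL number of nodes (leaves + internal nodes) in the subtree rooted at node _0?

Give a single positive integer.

Newick: ((W,(N,G,M)),(K,Y));
Locate _0: it is the '(' at position 0 (the 1st '(' reading left to right).
Query: subtree rooted at _0
_0: subtree_size = 1 + 9
  _1: subtree_size = 1 + 5
    W: subtree_size = 1 + 0
    _2: subtree_size = 1 + 3
      N: subtree_size = 1 + 0
      G: subtree_size = 1 + 0
      M: subtree_size = 1 + 0
  _3: subtree_size = 1 + 2
    K: subtree_size = 1 + 0
    Y: subtree_size = 1 + 0
Total subtree size of _0: 10

Answer: 10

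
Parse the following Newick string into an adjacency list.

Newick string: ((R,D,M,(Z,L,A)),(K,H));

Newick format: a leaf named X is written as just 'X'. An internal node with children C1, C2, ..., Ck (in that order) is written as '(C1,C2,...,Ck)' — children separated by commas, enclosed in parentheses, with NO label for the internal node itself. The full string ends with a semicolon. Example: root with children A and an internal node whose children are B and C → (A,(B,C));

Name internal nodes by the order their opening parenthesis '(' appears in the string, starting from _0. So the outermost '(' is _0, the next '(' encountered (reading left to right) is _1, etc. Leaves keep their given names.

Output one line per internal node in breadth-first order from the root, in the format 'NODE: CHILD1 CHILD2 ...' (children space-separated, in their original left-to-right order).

Answer: _0: _1 _3
_1: R D M _2
_3: K H
_2: Z L A

Derivation:
Input: ((R,D,M,(Z,L,A)),(K,H));
Scanning left-to-right, naming '(' by encounter order:
  pos 0: '(' -> open internal node _0 (depth 1)
  pos 1: '(' -> open internal node _1 (depth 2)
  pos 8: '(' -> open internal node _2 (depth 3)
  pos 14: ')' -> close internal node _2 (now at depth 2)
  pos 15: ')' -> close internal node _1 (now at depth 1)
  pos 17: '(' -> open internal node _3 (depth 2)
  pos 21: ')' -> close internal node _3 (now at depth 1)
  pos 22: ')' -> close internal node _0 (now at depth 0)
Total internal nodes: 4
BFS adjacency from root:
  _0: _1 _3
  _1: R D M _2
  _3: K H
  _2: Z L A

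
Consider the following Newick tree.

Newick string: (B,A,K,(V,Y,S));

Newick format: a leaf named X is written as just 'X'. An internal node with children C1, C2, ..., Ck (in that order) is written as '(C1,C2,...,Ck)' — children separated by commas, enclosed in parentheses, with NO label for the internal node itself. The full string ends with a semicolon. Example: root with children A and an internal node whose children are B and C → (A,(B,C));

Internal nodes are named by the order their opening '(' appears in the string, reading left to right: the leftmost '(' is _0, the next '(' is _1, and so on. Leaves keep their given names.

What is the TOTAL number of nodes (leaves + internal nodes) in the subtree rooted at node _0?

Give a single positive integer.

Newick: (B,A,K,(V,Y,S));
Locate _0: it is the '(' at position 0 (the 1st '(' reading left to right).
Query: subtree rooted at _0
_0: subtree_size = 1 + 7
  B: subtree_size = 1 + 0
  A: subtree_size = 1 + 0
  K: subtree_size = 1 + 0
  _1: subtree_size = 1 + 3
    V: subtree_size = 1 + 0
    Y: subtree_size = 1 + 0
    S: subtree_size = 1 + 0
Total subtree size of _0: 8

Answer: 8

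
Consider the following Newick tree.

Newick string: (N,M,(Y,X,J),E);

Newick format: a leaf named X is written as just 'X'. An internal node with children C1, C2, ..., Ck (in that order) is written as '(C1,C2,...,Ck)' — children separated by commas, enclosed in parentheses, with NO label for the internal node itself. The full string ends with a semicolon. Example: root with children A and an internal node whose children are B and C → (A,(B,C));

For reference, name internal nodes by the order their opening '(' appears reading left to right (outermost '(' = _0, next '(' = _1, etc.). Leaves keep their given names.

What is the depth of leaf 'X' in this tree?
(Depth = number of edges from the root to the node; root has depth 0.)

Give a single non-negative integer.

Answer: 2

Derivation:
Newick: (N,M,(Y,X,J),E);
Naming internals by '(' encounter order: outermost '(' = _0, next = _1, ...
Query node: X
Path from root: _0 -> _1 -> X
Depth of X: 2 (number of edges from root)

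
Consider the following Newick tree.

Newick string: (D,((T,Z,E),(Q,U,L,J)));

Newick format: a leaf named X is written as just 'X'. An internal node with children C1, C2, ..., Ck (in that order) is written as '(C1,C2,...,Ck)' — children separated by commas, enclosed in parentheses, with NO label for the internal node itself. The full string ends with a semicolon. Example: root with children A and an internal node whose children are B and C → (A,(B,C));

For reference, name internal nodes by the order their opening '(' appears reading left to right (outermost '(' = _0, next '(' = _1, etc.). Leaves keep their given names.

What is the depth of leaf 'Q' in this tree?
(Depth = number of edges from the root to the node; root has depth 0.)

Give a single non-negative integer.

Answer: 3

Derivation:
Newick: (D,((T,Z,E),(Q,U,L,J)));
Naming internals by '(' encounter order: outermost '(' = _0, next = _1, ...
Query node: Q
Path from root: _0 -> _1 -> _3 -> Q
Depth of Q: 3 (number of edges from root)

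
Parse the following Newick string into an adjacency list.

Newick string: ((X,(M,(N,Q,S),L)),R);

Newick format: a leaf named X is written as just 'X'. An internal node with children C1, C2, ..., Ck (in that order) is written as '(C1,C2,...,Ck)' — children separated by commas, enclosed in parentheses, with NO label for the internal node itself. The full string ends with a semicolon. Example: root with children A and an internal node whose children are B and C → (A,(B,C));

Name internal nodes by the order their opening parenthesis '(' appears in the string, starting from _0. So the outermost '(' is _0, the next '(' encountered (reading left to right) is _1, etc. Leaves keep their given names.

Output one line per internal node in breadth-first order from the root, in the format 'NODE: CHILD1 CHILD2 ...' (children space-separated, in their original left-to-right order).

Input: ((X,(M,(N,Q,S),L)),R);
Scanning left-to-right, naming '(' by encounter order:
  pos 0: '(' -> open internal node _0 (depth 1)
  pos 1: '(' -> open internal node _1 (depth 2)
  pos 4: '(' -> open internal node _2 (depth 3)
  pos 7: '(' -> open internal node _3 (depth 4)
  pos 13: ')' -> close internal node _3 (now at depth 3)
  pos 16: ')' -> close internal node _2 (now at depth 2)
  pos 17: ')' -> close internal node _1 (now at depth 1)
  pos 20: ')' -> close internal node _0 (now at depth 0)
Total internal nodes: 4
BFS adjacency from root:
  _0: _1 R
  _1: X _2
  _2: M _3 L
  _3: N Q S

Answer: _0: _1 R
_1: X _2
_2: M _3 L
_3: N Q S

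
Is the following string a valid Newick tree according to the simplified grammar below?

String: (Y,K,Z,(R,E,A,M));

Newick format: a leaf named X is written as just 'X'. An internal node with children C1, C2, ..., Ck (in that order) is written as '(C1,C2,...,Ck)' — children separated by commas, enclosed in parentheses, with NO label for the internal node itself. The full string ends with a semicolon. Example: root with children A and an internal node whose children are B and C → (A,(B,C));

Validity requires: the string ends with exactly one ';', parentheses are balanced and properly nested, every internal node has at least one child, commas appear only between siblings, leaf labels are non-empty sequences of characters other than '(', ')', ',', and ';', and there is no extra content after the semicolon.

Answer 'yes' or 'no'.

Input: (Y,K,Z,(R,E,A,M));
Paren balance: 2 '(' vs 2 ')' OK
Ends with single ';': True
Full parse: OK
Valid: True

Answer: yes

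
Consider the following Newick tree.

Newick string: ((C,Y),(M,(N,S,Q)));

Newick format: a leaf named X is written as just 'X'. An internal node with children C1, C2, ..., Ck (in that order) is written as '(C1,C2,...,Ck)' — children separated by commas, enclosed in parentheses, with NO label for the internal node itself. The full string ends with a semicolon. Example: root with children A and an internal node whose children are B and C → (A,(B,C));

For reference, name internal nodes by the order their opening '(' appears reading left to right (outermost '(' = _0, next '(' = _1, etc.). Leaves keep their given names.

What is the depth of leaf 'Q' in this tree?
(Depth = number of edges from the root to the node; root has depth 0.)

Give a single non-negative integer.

Answer: 3

Derivation:
Newick: ((C,Y),(M,(N,S,Q)));
Naming internals by '(' encounter order: outermost '(' = _0, next = _1, ...
Query node: Q
Path from root: _0 -> _2 -> _3 -> Q
Depth of Q: 3 (number of edges from root)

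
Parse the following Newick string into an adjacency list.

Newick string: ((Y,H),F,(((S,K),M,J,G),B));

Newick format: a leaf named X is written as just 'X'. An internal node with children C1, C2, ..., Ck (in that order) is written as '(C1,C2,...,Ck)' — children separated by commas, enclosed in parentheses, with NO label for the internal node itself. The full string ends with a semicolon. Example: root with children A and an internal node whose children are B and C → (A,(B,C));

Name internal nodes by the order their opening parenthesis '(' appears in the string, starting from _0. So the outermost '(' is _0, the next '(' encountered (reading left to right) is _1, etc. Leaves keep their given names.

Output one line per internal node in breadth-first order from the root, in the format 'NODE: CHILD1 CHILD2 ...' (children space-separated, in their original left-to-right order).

Answer: _0: _1 F _2
_1: Y H
_2: _3 B
_3: _4 M J G
_4: S K

Derivation:
Input: ((Y,H),F,(((S,K),M,J,G),B));
Scanning left-to-right, naming '(' by encounter order:
  pos 0: '(' -> open internal node _0 (depth 1)
  pos 1: '(' -> open internal node _1 (depth 2)
  pos 5: ')' -> close internal node _1 (now at depth 1)
  pos 9: '(' -> open internal node _2 (depth 2)
  pos 10: '(' -> open internal node _3 (depth 3)
  pos 11: '(' -> open internal node _4 (depth 4)
  pos 15: ')' -> close internal node _4 (now at depth 3)
  pos 22: ')' -> close internal node _3 (now at depth 2)
  pos 25: ')' -> close internal node _2 (now at depth 1)
  pos 26: ')' -> close internal node _0 (now at depth 0)
Total internal nodes: 5
BFS adjacency from root:
  _0: _1 F _2
  _1: Y H
  _2: _3 B
  _3: _4 M J G
  _4: S K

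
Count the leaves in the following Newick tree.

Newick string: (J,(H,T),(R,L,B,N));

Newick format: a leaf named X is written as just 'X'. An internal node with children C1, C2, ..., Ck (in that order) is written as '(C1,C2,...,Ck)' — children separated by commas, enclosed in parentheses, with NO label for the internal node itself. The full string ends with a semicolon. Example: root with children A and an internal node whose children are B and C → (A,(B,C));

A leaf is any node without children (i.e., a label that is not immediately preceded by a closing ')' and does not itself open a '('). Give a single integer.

Newick: (J,(H,T),(R,L,B,N));
Scan left-to-right; a leaf is any maximal label run not followed by '(':
  pos 1: leaf 'J' → count = 1
  pos 4: leaf 'H' → count = 2
  pos 6: leaf 'T' → count = 3
  pos 10: leaf 'R' → count = 4
  pos 12: leaf 'L' → count = 5
  pos 14: leaf 'B' → count = 6
  pos 16: leaf 'N' → count = 7
Total leaves: 7

Answer: 7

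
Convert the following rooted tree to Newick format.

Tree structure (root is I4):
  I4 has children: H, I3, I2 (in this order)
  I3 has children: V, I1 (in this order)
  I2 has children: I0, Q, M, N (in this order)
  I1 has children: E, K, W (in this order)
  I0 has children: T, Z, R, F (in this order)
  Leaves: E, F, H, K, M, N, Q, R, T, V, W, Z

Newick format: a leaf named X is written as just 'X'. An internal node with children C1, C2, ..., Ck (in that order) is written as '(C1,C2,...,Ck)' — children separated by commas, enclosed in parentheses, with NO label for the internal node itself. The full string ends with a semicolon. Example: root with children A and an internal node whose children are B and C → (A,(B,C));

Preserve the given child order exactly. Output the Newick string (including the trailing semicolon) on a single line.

internal I4 with children ['H', 'I3', 'I2']
  leaf 'H' → 'H'
  internal I3 with children ['V', 'I1']
    leaf 'V' → 'V'
    internal I1 with children ['E', 'K', 'W']
      leaf 'E' → 'E'
      leaf 'K' → 'K'
      leaf 'W' → 'W'
    → '(E,K,W)'
  → '(V,(E,K,W))'
  internal I2 with children ['I0', 'Q', 'M', 'N']
    internal I0 with children ['T', 'Z', 'R', 'F']
      leaf 'T' → 'T'
      leaf 'Z' → 'Z'
      leaf 'R' → 'R'
      leaf 'F' → 'F'
    → '(T,Z,R,F)'
    leaf 'Q' → 'Q'
    leaf 'M' → 'M'
    leaf 'N' → 'N'
  → '((T,Z,R,F),Q,M,N)'
→ '(H,(V,(E,K,W)),((T,Z,R,F),Q,M,N))'
Final: (H,(V,(E,K,W)),((T,Z,R,F),Q,M,N));

Answer: (H,(V,(E,K,W)),((T,Z,R,F),Q,M,N));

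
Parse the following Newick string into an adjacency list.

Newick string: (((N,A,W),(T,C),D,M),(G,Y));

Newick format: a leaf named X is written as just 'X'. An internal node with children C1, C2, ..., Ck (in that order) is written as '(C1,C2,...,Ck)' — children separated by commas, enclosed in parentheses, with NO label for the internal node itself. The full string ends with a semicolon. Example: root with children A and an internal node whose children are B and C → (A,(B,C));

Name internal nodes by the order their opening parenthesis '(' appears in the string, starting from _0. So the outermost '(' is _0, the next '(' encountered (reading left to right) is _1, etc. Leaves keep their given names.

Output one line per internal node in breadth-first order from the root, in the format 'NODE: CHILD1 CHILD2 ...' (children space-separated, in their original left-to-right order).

Answer: _0: _1 _4
_1: _2 _3 D M
_4: G Y
_2: N A W
_3: T C

Derivation:
Input: (((N,A,W),(T,C),D,M),(G,Y));
Scanning left-to-right, naming '(' by encounter order:
  pos 0: '(' -> open internal node _0 (depth 1)
  pos 1: '(' -> open internal node _1 (depth 2)
  pos 2: '(' -> open internal node _2 (depth 3)
  pos 8: ')' -> close internal node _2 (now at depth 2)
  pos 10: '(' -> open internal node _3 (depth 3)
  pos 14: ')' -> close internal node _3 (now at depth 2)
  pos 19: ')' -> close internal node _1 (now at depth 1)
  pos 21: '(' -> open internal node _4 (depth 2)
  pos 25: ')' -> close internal node _4 (now at depth 1)
  pos 26: ')' -> close internal node _0 (now at depth 0)
Total internal nodes: 5
BFS adjacency from root:
  _0: _1 _4
  _1: _2 _3 D M
  _4: G Y
  _2: N A W
  _3: T C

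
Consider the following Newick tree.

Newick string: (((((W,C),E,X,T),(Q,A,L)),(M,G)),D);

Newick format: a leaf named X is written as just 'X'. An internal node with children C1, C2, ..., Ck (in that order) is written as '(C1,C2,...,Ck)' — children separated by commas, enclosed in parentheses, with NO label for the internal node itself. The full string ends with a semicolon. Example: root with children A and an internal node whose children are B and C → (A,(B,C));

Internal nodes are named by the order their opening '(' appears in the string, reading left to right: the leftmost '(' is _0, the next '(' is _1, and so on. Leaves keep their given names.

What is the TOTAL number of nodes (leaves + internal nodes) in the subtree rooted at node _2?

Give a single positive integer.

Newick: (((((W,C),E,X,T),(Q,A,L)),(M,G)),D);
Locate _2: it is the '(' at position 2 (the 3rd '(' reading left to right).
Query: subtree rooted at _2
_2: subtree_size = 1 + 11
  _3: subtree_size = 1 + 6
    _4: subtree_size = 1 + 2
      W: subtree_size = 1 + 0
      C: subtree_size = 1 + 0
    E: subtree_size = 1 + 0
    X: subtree_size = 1 + 0
    T: subtree_size = 1 + 0
  _5: subtree_size = 1 + 3
    Q: subtree_size = 1 + 0
    A: subtree_size = 1 + 0
    L: subtree_size = 1 + 0
Total subtree size of _2: 12

Answer: 12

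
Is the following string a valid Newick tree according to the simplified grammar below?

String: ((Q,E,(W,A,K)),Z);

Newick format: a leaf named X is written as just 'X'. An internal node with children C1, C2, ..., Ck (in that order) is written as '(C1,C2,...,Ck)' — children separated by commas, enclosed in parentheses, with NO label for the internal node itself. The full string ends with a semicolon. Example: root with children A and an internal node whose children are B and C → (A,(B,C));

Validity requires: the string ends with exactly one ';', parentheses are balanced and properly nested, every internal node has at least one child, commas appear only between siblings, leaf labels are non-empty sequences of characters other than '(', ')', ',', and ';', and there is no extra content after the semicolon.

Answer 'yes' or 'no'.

Answer: yes

Derivation:
Input: ((Q,E,(W,A,K)),Z);
Paren balance: 3 '(' vs 3 ')' OK
Ends with single ';': True
Full parse: OK
Valid: True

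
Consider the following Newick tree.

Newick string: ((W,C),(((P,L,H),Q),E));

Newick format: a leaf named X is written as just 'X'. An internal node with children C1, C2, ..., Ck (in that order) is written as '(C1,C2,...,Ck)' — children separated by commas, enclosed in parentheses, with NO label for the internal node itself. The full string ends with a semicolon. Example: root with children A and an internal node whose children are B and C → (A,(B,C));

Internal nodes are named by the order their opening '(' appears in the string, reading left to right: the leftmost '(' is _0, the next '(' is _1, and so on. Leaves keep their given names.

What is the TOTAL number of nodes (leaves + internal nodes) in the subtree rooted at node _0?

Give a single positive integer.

Answer: 12

Derivation:
Newick: ((W,C),(((P,L,H),Q),E));
Locate _0: it is the '(' at position 0 (the 1st '(' reading left to right).
Query: subtree rooted at _0
_0: subtree_size = 1 + 11
  _1: subtree_size = 1 + 2
    W: subtree_size = 1 + 0
    C: subtree_size = 1 + 0
  _2: subtree_size = 1 + 7
    _3: subtree_size = 1 + 5
      _4: subtree_size = 1 + 3
        P: subtree_size = 1 + 0
        L: subtree_size = 1 + 0
        H: subtree_size = 1 + 0
      Q: subtree_size = 1 + 0
    E: subtree_size = 1 + 0
Total subtree size of _0: 12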